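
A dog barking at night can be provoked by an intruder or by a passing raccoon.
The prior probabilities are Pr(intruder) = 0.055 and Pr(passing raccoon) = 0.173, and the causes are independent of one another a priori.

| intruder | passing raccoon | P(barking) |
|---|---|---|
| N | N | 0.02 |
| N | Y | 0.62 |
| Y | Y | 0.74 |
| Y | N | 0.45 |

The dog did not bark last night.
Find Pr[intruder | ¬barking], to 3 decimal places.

Pr[intruder | ¬barking] ≈ 0.032

P(¬barking) = 0.98*0.945*0.827 + 0.38*0.945*0.173 + 0.55*0.055*0.827 + 0.26*0.055*0.173 = 0.765885 + 0.062124 + 0.025017 + 0.002474 = 0.855500
Restricting to configurations with intruder present: 0.025017 + 0.002474 = 0.027491.
So P(intruder | ¬barking) = 0.027491/0.855500 ≈ 0.032.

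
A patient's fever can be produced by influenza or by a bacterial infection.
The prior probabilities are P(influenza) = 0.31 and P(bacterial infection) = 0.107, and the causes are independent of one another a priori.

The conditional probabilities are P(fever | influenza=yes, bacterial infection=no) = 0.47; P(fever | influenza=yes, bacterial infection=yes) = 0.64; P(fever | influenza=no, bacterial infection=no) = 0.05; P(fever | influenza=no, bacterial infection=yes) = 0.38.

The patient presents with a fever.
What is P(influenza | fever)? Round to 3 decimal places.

P(influenza | fever) ≈ 0.720

Enumerate the 4 (influenza, bacterial infection) configurations and weight by the priors:
  P(fever) = 0.05×0.69×0.893 + 0.38×0.69×0.107 + 0.47×0.31×0.893 + 0.64×0.31×0.107
        = 0.030808 + 0.028055 + 0.130110 + 0.021229 = 0.210202
Configurations with influenza contribute 0.151339, so
  P(influenza | fever) = 0.151339 / 0.210202 ≈ 0.720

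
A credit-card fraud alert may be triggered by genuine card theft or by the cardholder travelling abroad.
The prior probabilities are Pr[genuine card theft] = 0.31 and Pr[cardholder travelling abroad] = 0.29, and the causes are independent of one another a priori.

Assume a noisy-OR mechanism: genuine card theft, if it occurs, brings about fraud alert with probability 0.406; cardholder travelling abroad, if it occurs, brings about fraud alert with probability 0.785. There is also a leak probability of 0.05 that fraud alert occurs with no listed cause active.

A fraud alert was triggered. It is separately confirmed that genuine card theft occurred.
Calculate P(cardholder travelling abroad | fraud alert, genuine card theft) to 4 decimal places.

Under noisy-OR, P(fraud alert | causes) = 1 − (1−0.05)·∏(1−qᵢ) over the active causes.
P(fraud alert | genuine card theft) = 0.4357·0.71 + 0.878676·0.29 = 0.309347 + 0.254816 = 0.564163
Of this, 0.254816 comes from 0.878676·0.29 (the cardholder travelling abroad=true cases).
Hence the posterior is 0.254816/0.564163 ≈ 0.4517.

P(cardholder travelling abroad | fraud alert, genuine card theft) ≈ 0.4517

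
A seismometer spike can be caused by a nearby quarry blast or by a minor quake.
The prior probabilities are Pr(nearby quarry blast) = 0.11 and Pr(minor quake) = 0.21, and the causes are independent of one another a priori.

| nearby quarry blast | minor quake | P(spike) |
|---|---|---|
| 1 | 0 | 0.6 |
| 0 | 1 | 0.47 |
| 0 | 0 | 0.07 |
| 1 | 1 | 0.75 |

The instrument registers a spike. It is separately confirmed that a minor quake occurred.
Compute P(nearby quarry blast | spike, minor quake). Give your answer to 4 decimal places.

P(spike | minor quake) = 0.47·0.89 + 0.75·0.11 = 0.418300 + 0.082500 = 0.500800
Restricting to configurations with nearby quarry blast present: 0.75·0.11 = 0.082500.
P(nearby quarry blast | spike, minor quake) = 0.082500 / 0.500800 ≈ 0.1647

P(nearby quarry blast | spike, minor quake) ≈ 0.1647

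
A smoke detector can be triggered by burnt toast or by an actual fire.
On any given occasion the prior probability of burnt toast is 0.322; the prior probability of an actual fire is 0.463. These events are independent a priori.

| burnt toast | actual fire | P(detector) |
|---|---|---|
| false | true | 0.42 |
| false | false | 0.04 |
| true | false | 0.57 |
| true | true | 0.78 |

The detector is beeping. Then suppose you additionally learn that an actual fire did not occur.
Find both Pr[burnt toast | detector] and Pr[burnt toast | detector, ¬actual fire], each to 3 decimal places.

Pr[burnt toast | detector] ≈ 0.595; Pr[burnt toast | detector, ¬actual fire] ≈ 0.871

By total probability over the 4 (burnt toast, actual fire) configurations:
  P(detector) = 0.04*0.678*0.537 + 0.42*0.678*0.463 + 0.57*0.322*0.537 + 0.78*0.322*0.463
        = 0.014563 + 0.131844 + 0.098561 + 0.116287 = 0.361255
Configurations with burnt toast contribute 0.214848, so
  P(burnt toast | detector) = 0.214848 / 0.361255 ≈ 0.595

Now condition on the additional information:
For the numerator, keep only burnt toast=true terms: 0.57*0.322 = 0.183540
Denominator P(detector | ¬actual fire): 0.04*0.678 + 0.57*0.322 = 0.210660
Posterior = 0.183540 / 0.210660 ≈ 0.871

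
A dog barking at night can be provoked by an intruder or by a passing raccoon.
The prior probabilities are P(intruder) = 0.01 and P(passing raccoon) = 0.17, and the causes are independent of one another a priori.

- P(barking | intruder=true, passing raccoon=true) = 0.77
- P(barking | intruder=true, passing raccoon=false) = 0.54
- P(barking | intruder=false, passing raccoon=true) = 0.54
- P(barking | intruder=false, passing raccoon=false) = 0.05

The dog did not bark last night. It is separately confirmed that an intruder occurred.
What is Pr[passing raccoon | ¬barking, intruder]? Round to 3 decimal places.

Pr[passing raccoon | ¬barking, intruder] ≈ 0.093

P(¬barking | intruder) = 0.46*0.83 + 0.23*0.17 = 0.381800 + 0.039100 = 0.420900
Of this, 0.039100 comes from 0.23*0.17 (the passing raccoon=true cases).
So P(passing raccoon | ¬barking, intruder) = 0.039100/0.420900 ≈ 0.093.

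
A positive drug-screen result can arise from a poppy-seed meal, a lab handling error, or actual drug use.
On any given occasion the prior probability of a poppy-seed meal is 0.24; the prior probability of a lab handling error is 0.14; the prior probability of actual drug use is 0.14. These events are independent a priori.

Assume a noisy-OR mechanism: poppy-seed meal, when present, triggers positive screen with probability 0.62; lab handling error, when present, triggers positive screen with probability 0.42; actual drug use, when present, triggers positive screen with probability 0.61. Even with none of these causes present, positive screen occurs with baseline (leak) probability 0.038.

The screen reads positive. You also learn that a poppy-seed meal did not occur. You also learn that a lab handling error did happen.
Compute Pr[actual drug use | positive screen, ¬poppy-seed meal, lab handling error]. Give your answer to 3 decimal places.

Pr[actual drug use | positive screen, ¬poppy-seed meal, lab handling error] ≈ 0.224

Under noisy-OR, P(positive screen | causes) = 1 − (1−0.038)·∏(1−qᵢ) over the active causes.
P(positive screen | ¬poppy-seed meal, lab handling error) = 0.44204·0.86 + 0.782396·0.14 = 0.380154 + 0.109535 = 0.489689
Of this, 0.109535 comes from 0.782396·0.14 (the actual drug use=true cases).
Hence the posterior is 0.109535/0.489689 ≈ 0.224.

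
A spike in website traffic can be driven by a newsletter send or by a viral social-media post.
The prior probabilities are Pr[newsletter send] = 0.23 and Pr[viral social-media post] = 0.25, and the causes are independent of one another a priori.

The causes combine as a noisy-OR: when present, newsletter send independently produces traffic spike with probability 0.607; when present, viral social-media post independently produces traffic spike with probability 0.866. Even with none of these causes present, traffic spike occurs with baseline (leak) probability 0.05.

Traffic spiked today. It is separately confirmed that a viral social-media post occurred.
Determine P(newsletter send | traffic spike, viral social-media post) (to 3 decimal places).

Under noisy-OR, P(traffic spike | causes) = 1 − (1−0.05)·∏(1−qᵢ) over the active causes.
By total probability over both values of newsletter send:
  P(traffic spike | viral social-media post) = 0.8727·0.77 + 0.949971·0.23
        = 0.671979 + 0.218493 = 0.890472
The terms with newsletter send present sum to 0.218493, so
  P(newsletter send | traffic spike, viral social-media post) = 0.218493 / 0.890472 ≈ 0.245

P(newsletter send | traffic spike, viral social-media post) ≈ 0.245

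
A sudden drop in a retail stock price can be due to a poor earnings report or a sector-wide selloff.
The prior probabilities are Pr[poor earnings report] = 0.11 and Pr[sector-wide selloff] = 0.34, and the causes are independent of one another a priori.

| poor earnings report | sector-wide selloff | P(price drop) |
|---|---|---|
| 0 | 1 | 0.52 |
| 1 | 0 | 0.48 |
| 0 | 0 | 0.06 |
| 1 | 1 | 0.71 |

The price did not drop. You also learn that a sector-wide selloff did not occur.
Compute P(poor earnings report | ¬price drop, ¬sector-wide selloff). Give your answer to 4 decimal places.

P(poor earnings report | ¬price drop, ¬sector-wide selloff) ≈ 0.0640

Sum P(¬price drop|·) weighted by the priors over both values of poor earnings report:
  P(¬price drop | ¬sector-wide selloff) = 0.94·0.89 + 0.52·0.11
        = 0.836600 + 0.057200 = 0.893800
The terms with poor earnings report present sum to 0.057200, so
  P(poor earnings report | ¬price drop, ¬sector-wide selloff) = 0.057200 / 0.893800 ≈ 0.0640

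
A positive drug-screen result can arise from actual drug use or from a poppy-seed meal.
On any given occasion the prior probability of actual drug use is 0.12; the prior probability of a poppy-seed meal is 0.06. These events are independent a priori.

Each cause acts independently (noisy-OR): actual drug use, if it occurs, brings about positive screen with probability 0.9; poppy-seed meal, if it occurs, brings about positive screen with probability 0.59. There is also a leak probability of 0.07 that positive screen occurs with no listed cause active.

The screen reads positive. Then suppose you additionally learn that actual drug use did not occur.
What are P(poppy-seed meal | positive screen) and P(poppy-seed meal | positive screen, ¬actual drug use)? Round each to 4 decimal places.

Under noisy-OR, P(positive screen | causes) = 1 − (1−0.07)·∏(1−qᵢ) over the active causes.
P(positive screen) = 0.07×0.88×0.94 + 0.6187×0.88×0.06 + 0.907×0.12×0.94 + 0.96187×0.12×0.06 = 0.057904 + 0.032667 + 0.102310 + 0.006925 = 0.199806
The poppy-seed meal-present share is 0.032667 + 0.006925 = 0.039592.
P(poppy-seed meal | positive screen) = 0.039592 / 0.199806 ≈ 0.1982

Now also conditioning on actual drug use≠true:
Enumerate both values of poppy-seed meal and weight by the priors:
  P(positive screen | ¬actual drug use) = 0.07*0.94 + 0.6187*0.06
        = 0.065800 + 0.037122 = 0.102922
The terms with poppy-seed meal present sum to 0.037122, so
  P(poppy-seed meal | positive screen, ¬actual drug use) = 0.037122 / 0.102922 ≈ 0.3607

P(poppy-seed meal | positive screen) ≈ 0.1982; P(poppy-seed meal | positive screen, ¬actual drug use) ≈ 0.3607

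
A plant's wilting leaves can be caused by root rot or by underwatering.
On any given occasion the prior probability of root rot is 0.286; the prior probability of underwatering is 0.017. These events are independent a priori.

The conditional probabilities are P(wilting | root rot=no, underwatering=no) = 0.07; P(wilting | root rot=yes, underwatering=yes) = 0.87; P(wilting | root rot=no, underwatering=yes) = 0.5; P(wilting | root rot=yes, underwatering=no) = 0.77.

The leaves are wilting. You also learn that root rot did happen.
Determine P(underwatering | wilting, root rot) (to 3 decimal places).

P(underwatering | wilting, root rot) ≈ 0.019

For the numerator, keep only underwatering=true terms: 0.87×0.017 = 0.014790
Normalizer over all consistent configurations: 0.77×0.983 + 0.87×0.017 = 0.771700
Posterior = 0.014790 / 0.771700 ≈ 0.019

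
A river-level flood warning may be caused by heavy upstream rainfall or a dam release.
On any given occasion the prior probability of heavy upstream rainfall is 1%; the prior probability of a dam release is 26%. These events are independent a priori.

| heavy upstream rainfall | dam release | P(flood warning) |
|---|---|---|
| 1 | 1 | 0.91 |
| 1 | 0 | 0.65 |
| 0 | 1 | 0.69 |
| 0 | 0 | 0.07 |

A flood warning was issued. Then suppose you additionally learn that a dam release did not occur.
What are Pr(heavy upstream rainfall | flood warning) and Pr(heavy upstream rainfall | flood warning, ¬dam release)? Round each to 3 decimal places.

Sum P(flood warning|·) weighted by the priors over the 4 (heavy upstream rainfall, dam release) configurations:
  P(flood warning) = 0.07*0.99*0.74 + 0.69*0.99*0.26 + 0.65*0.01*0.74 + 0.91*0.01*0.26
        = 0.051282 + 0.177606 + 0.004810 + 0.002366 = 0.236064
Configurations with heavy upstream rainfall contribute 0.007176, so
  P(heavy upstream rainfall | flood warning) = 0.007176 / 0.236064 ≈ 0.030

Now condition on the additional information:
P(flood warning | ¬dam release) = 0.07×0.99 + 0.65×0.01 = 0.069300 + 0.006500 = 0.075800
The heavy upstream rainfall-present share is 0.65×0.01 = 0.006500.
So P(heavy upstream rainfall | flood warning, ¬dam release) = 0.006500/0.075800 ≈ 0.086.

Pr(heavy upstream rainfall | flood warning) ≈ 0.030; Pr(heavy upstream rainfall | flood warning, ¬dam release) ≈ 0.086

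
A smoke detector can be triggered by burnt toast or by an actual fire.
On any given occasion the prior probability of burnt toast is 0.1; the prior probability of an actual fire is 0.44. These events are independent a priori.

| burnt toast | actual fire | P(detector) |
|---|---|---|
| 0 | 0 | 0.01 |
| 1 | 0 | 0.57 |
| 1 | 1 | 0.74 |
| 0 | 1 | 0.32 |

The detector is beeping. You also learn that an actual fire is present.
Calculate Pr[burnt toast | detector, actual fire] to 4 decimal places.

Sum P(detector|·) weighted by the priors over both values of burnt toast:
  P(detector | actual fire) = 0.32·0.9 + 0.74·0.1
        = 0.288000 + 0.074000 = 0.362000
Configurations with burnt toast contribute 0.074000, so
  P(burnt toast | detector, actual fire) = 0.074000 / 0.362000 ≈ 0.2044

Pr[burnt toast | detector, actual fire] ≈ 0.2044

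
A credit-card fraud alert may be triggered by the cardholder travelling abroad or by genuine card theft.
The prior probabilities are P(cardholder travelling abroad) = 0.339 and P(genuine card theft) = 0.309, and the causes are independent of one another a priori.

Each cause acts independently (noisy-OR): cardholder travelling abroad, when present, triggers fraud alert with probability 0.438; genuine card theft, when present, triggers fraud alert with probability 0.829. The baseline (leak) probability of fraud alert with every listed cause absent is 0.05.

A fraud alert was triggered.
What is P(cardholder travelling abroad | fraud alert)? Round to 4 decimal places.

P(cardholder travelling abroad | fraud alert) ≈ 0.5131

Under noisy-OR, P(fraud alert | causes) = 1 − (1−0.05)·∏(1−qᵢ) over the active causes.
By total probability over the 4 (cardholder travelling abroad, genuine card theft) configurations:
  P(fraud alert) = 0.05×0.661×0.691 + 0.83755×0.661×0.309 + 0.4661×0.339×0.691 + 0.908703×0.339×0.309
        = 0.022838 + 0.171069 + 0.109183 + 0.095188 = 0.398278
Configurations with cardholder travelling abroad contribute 0.204371, so
  P(cardholder travelling abroad | fraud alert) = 0.204371 / 0.398278 ≈ 0.5131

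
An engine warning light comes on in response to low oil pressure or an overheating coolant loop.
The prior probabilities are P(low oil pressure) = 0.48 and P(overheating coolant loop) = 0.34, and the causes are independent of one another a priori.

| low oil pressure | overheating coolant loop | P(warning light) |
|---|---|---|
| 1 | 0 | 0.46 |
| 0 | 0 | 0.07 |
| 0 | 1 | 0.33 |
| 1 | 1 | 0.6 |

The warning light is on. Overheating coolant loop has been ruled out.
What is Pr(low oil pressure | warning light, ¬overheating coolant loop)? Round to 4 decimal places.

Enumerate both values of low oil pressure and weight by the priors:
  P(warning light | ¬overheating coolant loop) = 0.07·0.52 + 0.46·0.48
        = 0.036400 + 0.220800 = 0.257200
The terms with low oil pressure present sum to 0.220800, so
  P(low oil pressure | warning light, ¬overheating coolant loop) = 0.220800 / 0.257200 ≈ 0.8585

Pr(low oil pressure | warning light, ¬overheating coolant loop) ≈ 0.8585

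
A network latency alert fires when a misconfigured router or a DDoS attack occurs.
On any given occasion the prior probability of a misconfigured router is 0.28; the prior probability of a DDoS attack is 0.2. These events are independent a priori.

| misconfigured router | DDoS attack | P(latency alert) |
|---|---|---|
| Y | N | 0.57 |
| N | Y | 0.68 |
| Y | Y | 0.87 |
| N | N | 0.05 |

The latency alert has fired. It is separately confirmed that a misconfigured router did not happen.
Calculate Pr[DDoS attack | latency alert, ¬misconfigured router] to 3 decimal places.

Pr[DDoS attack | latency alert, ¬misconfigured router] ≈ 0.773

Numerator (weight on configurations with DDoS attack): 0.68×0.2 = 0.136000
The normalizing constant is 0.05×0.8 + 0.68×0.2 = 0.176000
P(DDoS attack | latency alert, ¬misconfigured router) = 0.136000/0.176000 ≈ 0.773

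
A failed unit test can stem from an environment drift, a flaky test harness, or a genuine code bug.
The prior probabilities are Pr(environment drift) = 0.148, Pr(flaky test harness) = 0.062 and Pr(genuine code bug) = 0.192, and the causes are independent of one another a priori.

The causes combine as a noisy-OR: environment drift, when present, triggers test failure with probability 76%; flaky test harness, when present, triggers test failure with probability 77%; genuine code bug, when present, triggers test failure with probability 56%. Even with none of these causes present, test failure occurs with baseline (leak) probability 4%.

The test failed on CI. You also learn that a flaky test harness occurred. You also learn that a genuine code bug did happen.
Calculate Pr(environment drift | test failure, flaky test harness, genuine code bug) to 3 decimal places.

Under noisy-OR, P(test failure | causes) = 1 − (1−0.04)·∏(1−qᵢ) over the active causes.
P(test failure | flaky test harness, genuine code bug) = 0.902848·0.852 + 0.976684·0.148 = 0.769226 + 0.144549 = 0.913775
Of this, 0.144549 comes from 0.976684·0.148 (the environment drift=true cases).
Hence the posterior is 0.144549/0.913775 ≈ 0.158.

Pr(environment drift | test failure, flaky test harness, genuine code bug) ≈ 0.158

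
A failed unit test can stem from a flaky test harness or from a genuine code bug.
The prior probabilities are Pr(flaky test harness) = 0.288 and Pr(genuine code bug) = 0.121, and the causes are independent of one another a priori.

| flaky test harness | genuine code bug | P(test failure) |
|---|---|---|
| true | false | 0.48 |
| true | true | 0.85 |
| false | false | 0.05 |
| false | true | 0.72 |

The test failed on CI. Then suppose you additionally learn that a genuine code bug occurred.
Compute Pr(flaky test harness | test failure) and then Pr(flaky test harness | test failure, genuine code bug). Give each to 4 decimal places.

P(test failure) = 0.05×0.712×0.879 + 0.72×0.712×0.121 + 0.48×0.288×0.879 + 0.85×0.288×0.121 = 0.031292 + 0.062029 + 0.121513 + 0.029621 = 0.244455
Of this, 0.151134 comes from 0.121513 + 0.029621 (the flaky test harness=true cases).
Hence the posterior is 0.151134/0.244455 ≈ 0.6182.

With the extra evidence:
P(test failure | genuine code bug) = 0.72·0.712 + 0.85·0.288 = 0.512640 + 0.244800 = 0.757440
Of this, 0.244800 comes from 0.85·0.288 (the flaky test harness=true cases).
Hence the posterior is 0.244800/0.757440 ≈ 0.3232.
This is intercausal reasoning (explaining away): once genuine code bug accounts for the test failure, flaky test harness becomes less likely.

Pr(flaky test harness | test failure) ≈ 0.6182; Pr(flaky test harness | test failure, genuine code bug) ≈ 0.3232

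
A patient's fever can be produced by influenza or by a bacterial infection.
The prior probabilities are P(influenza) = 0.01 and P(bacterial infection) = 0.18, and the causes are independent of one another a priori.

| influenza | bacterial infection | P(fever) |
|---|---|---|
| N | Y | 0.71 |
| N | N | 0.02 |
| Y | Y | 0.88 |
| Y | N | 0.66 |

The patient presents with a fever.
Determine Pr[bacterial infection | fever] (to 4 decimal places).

P(fever) = 0.02×0.99×0.82 + 0.71×0.99×0.18 + 0.66×0.01×0.82 + 0.88×0.01×0.18 = 0.016236 + 0.126522 + 0.005412 + 0.001584 = 0.149754
The bacterial infection-present share is 0.126522 + 0.001584 = 0.128106.
So P(bacterial infection | fever) = 0.128106/0.149754 ≈ 0.8554.

Pr[bacterial infection | fever] ≈ 0.8554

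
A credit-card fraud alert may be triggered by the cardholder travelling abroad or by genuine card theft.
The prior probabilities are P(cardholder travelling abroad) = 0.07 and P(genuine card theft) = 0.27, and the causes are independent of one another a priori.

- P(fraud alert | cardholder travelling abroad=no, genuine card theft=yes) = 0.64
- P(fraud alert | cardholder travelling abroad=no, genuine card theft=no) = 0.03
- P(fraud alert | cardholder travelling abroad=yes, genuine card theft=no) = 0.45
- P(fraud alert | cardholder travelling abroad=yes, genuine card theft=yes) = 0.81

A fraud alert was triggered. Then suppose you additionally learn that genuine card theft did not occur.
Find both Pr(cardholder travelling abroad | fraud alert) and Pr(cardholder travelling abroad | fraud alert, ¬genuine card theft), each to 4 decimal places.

Pr(cardholder travelling abroad | fraud alert) ≈ 0.1746; Pr(cardholder travelling abroad | fraud alert, ¬genuine card theft) ≈ 0.5303

Weight on cardholder travelling abroad=true, given the evidence: 0.022995 + 0.015309 = 0.038304
Normalizer over all consistent configurations: 0.03×0.93×0.73 + 0.64×0.93×0.27 + 0.45×0.07×0.73 + 0.81×0.07×0.27 = 0.219375
Posterior = 0.038304 / 0.219375 ≈ 0.1746

Now also conditioning on genuine card theft≠true:
Enumerate both values of cardholder travelling abroad and weight by the priors:
  P(fraud alert | ¬genuine card theft) = 0.03*0.93 + 0.45*0.07
        = 0.027900 + 0.031500 = 0.059400
Keeping only the cardholder travelling abroad-present terms gives 0.031500, so
  P(cardholder travelling abroad | fraud alert, ¬genuine card theft) = 0.031500 / 0.059400 ≈ 0.5303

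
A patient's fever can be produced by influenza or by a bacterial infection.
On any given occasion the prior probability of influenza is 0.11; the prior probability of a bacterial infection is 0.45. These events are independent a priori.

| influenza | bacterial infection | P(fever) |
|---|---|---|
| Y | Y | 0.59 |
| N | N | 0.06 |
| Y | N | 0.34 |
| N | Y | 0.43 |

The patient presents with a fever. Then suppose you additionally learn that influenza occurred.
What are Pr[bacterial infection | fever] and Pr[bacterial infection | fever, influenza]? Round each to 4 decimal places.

Pr[bacterial infection | fever] ≈ 0.8013; Pr[bacterial infection | fever, influenza] ≈ 0.5867

By total probability over the 4 (influenza, bacterial infection) configurations:
  P(fever) = 0.06*0.89*0.55 + 0.43*0.89*0.45 + 0.34*0.11*0.55 + 0.59*0.11*0.45
        = 0.029370 + 0.172215 + 0.020570 + 0.029205 = 0.251360
Keeping only the bacterial infection-present terms gives 0.201420, so
  P(bacterial infection | fever) = 0.201420 / 0.251360 ≈ 0.8013

Now condition on the additional information:
Enumerate both values of bacterial infection and weight by the priors:
  P(fever | influenza) = 0.34*0.55 + 0.59*0.45
        = 0.187000 + 0.265500 = 0.452500
The terms with bacterial infection present sum to 0.265500, so
  P(bacterial infection | fever, influenza) = 0.265500 / 0.452500 ≈ 0.5867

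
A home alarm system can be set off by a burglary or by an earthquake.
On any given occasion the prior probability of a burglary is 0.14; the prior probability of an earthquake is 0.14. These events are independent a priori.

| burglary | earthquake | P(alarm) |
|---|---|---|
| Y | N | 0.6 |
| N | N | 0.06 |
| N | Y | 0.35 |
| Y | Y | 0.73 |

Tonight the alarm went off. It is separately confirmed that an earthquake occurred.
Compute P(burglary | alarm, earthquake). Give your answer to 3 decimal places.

P(burglary | alarm, earthquake) ≈ 0.253

Numerator (weight on configurations with burglary): 0.73·0.14 = 0.102200
Denominator P(alarm | earthquake): 0.35·0.86 + 0.73·0.14 = 0.403200
P(burglary | alarm, earthquake) = 0.102200/0.403200 ≈ 0.253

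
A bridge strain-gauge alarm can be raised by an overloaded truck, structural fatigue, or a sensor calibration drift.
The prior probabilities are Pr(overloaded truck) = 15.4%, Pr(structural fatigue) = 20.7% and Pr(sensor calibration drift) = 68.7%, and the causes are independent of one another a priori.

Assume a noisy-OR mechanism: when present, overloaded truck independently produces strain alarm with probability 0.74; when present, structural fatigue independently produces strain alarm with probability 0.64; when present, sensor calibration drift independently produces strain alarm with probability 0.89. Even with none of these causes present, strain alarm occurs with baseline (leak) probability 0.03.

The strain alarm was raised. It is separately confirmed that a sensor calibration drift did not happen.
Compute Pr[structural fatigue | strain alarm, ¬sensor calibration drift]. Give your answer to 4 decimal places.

Under noisy-OR, P(strain alarm | causes) = 1 − (1−0.03)·∏(1−qᵢ) over the active causes.
Sum P(strain alarm|·) weighted by the priors over the 4 (overloaded truck, structural fatigue) configurations:
  P(strain alarm | ¬sensor calibration drift) = 0.03·0.846·0.793 + 0.6508·0.846·0.207 + 0.7478·0.154·0.793 + 0.909208·0.154·0.207
        = 0.020126 + 0.113969 + 0.091323 + 0.028984 = 0.254402
Configurations with structural fatigue contribute 0.142953, so
  P(structural fatigue | strain alarm, ¬sensor calibration drift) = 0.142953 / 0.254402 ≈ 0.5619

Pr[structural fatigue | strain alarm, ¬sensor calibration drift] ≈ 0.5619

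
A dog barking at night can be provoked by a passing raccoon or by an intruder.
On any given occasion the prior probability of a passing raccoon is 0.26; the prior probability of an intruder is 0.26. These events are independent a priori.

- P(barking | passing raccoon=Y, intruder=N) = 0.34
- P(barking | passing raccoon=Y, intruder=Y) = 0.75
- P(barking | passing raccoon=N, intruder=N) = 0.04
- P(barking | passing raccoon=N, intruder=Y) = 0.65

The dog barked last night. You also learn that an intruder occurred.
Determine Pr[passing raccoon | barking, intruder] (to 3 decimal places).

P(barking | intruder) = 0.65·0.74 + 0.75·0.26 = 0.481000 + 0.195000 = 0.676000
Of this, 0.195000 comes from 0.75·0.26 (the passing raccoon=true cases).
Hence the posterior is 0.195000/0.676000 ≈ 0.288.

Pr[passing raccoon | barking, intruder] ≈ 0.288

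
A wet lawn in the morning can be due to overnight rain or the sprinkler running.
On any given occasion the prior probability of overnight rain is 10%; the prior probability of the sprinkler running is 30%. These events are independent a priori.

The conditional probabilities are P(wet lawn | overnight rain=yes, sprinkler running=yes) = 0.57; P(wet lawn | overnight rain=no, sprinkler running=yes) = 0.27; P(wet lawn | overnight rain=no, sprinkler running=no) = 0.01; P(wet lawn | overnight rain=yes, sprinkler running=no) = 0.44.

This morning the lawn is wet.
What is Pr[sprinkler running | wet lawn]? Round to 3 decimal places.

Numerator (weight on configurations with sprinkler running): 0.072900 + 0.017100 = 0.090000
Denominator P(wet lawn): 0.01×0.9×0.7 + 0.27×0.9×0.3 + 0.44×0.1×0.7 + 0.57×0.1×0.3 = 0.127100
P(sprinkler running | wet lawn) = 0.090000/0.127100 ≈ 0.708

Pr[sprinkler running | wet lawn] ≈ 0.708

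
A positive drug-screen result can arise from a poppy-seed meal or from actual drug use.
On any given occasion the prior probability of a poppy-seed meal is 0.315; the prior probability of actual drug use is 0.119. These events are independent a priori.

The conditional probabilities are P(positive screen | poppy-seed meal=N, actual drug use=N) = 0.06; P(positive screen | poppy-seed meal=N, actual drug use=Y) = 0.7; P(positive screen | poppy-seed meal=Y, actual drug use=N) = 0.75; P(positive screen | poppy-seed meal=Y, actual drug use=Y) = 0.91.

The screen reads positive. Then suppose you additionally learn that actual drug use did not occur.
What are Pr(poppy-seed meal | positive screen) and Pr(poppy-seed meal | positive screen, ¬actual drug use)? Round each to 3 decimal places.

P(positive screen) = 0.06*0.685*0.881 + 0.7*0.685*0.119 + 0.75*0.315*0.881 + 0.91*0.315*0.119 = 0.036209 + 0.057060 + 0.208136 + 0.034111 = 0.335516
Of this, 0.242247 comes from 0.208136 + 0.034111 (the poppy-seed meal=true cases).
P(poppy-seed meal | positive screen) = 0.242247 / 0.335516 ≈ 0.722

Now also conditioning on actual drug use≠true:
For the numerator, keep only poppy-seed meal=true terms: 0.75×0.315 = 0.236250
Denominator P(positive screen | ¬actual drug use): 0.06×0.685 + 0.75×0.315 = 0.277350
Posterior = 0.236250 / 0.277350 ≈ 0.852

Pr(poppy-seed meal | positive screen) ≈ 0.722; Pr(poppy-seed meal | positive screen, ¬actual drug use) ≈ 0.852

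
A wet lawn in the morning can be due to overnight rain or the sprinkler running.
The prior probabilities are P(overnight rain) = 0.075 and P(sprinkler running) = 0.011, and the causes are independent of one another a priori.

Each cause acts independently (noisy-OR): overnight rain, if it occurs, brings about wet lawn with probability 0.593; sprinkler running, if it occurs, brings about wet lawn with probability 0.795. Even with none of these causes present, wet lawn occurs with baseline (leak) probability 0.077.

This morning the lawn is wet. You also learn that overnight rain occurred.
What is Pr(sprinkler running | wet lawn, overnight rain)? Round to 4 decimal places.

Under noisy-OR, P(wet lawn | causes) = 1 − (1−0.077)·∏(1−qᵢ) over the active causes.
Weight on sprinkler running=true, given the evidence: 0.922989*0.011 = 0.010153
Normalizer over all consistent configurations: 0.624339*0.989 + 0.922989*0.011 = 0.627624
P(sprinkler running | wet lawn, overnight rain) = 0.010153/0.627624 ≈ 0.0162

Pr(sprinkler running | wet lawn, overnight rain) ≈ 0.0162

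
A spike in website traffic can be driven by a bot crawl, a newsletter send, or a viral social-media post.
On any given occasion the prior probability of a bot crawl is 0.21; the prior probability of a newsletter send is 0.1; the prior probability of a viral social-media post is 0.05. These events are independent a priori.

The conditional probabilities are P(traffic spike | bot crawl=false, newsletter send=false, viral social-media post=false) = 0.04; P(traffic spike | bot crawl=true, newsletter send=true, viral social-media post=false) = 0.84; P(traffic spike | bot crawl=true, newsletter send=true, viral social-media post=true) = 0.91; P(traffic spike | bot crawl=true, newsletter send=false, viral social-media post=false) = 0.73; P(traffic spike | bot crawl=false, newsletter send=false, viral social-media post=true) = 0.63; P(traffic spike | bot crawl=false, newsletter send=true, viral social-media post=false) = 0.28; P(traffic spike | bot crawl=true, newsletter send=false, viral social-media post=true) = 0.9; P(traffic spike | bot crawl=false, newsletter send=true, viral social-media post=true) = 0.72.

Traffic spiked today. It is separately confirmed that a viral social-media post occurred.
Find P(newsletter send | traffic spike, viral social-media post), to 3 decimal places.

P(traffic spike | viral social-media post) = 0.63·0.79·0.9 + 0.72·0.79·0.1 + 0.9·0.21·0.9 + 0.91·0.21·0.1 = 0.447930 + 0.056880 + 0.170100 + 0.019110 = 0.694020
Of this, 0.075990 comes from 0.056880 + 0.019110 (the newsletter send=true cases).
So P(newsletter send | traffic spike, viral social-media post) = 0.075990/0.694020 ≈ 0.109.

P(newsletter send | traffic spike, viral social-media post) ≈ 0.109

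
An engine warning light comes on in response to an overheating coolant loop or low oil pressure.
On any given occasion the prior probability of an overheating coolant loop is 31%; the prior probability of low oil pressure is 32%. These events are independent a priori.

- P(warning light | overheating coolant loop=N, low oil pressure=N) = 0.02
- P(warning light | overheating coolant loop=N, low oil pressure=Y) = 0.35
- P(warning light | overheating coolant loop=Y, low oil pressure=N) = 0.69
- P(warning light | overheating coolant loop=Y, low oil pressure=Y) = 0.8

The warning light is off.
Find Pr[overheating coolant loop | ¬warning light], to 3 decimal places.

P(¬warning light) = 0.98×0.69×0.68 + 0.65×0.69×0.32 + 0.31×0.31×0.68 + 0.2×0.31×0.32 = 0.459816 + 0.143520 + 0.065348 + 0.019840 = 0.688524
Of this, 0.085188 comes from 0.065348 + 0.019840 (the overheating coolant loop=true cases).
P(overheating coolant loop | ¬warning light) = 0.085188 / 0.688524 ≈ 0.124

Pr[overheating coolant loop | ¬warning light] ≈ 0.124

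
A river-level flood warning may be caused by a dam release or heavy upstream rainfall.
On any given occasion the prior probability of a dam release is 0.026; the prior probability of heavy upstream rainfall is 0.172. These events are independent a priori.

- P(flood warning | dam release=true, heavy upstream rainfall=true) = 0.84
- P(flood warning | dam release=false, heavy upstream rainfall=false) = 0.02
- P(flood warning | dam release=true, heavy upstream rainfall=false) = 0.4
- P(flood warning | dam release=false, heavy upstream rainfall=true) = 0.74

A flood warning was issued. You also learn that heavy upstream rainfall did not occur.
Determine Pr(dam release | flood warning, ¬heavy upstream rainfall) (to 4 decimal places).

Pr(dam release | flood warning, ¬heavy upstream rainfall) ≈ 0.3481

For the numerator, keep only dam release=true terms: 0.4×0.026 = 0.010400
Normalizer over all consistent configurations: 0.02×0.974 + 0.4×0.026 = 0.029880
Posterior = 0.010400 / 0.029880 ≈ 0.3481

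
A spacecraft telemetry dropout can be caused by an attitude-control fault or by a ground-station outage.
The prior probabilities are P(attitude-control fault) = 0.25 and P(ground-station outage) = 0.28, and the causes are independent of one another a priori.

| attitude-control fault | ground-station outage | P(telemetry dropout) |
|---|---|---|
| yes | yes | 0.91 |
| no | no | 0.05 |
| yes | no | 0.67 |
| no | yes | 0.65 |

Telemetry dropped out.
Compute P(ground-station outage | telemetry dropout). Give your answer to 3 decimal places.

Enumerate the 4 (attitude-control fault, ground-station outage) configurations and weight by the priors:
  P(telemetry dropout) = 0.05×0.75×0.72 + 0.65×0.75×0.28 + 0.67×0.25×0.72 + 0.91×0.25×0.28
        = 0.027000 + 0.136500 + 0.120600 + 0.063700 = 0.347800
Configurations with ground-station outage contribute 0.200200, so
  P(ground-station outage | telemetry dropout) = 0.200200 / 0.347800 ≈ 0.576

P(ground-station outage | telemetry dropout) ≈ 0.576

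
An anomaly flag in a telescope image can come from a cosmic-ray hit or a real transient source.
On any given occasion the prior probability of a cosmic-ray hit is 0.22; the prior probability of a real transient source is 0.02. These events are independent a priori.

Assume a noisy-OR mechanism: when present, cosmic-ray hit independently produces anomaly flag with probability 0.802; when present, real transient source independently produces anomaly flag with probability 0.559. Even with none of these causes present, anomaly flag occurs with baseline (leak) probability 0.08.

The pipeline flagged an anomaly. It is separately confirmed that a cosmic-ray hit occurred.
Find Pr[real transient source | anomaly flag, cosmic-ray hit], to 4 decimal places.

Under noisy-OR, P(anomaly flag | causes) = 1 − (1−0.08)·∏(1−qᵢ) over the active causes.
Enumerate both values of real transient source and weight by the priors:
  P(anomaly flag | cosmic-ray hit) = 0.81784·0.98 + 0.919667·0.02
        = 0.801483 + 0.018393 = 0.819876
The terms with real transient source present sum to 0.018393, so
  P(real transient source | anomaly flag, cosmic-ray hit) = 0.018393 / 0.819876 ≈ 0.0224

Pr[real transient source | anomaly flag, cosmic-ray hit] ≈ 0.0224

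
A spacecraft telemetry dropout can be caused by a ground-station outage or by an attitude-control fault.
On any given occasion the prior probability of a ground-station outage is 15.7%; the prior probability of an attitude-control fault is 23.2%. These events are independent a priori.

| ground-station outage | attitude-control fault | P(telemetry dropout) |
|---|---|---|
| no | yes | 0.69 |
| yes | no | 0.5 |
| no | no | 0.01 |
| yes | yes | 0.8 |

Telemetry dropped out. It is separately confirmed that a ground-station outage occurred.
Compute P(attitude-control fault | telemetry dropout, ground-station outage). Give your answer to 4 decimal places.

P(telemetry dropout | ground-station outage) = 0.5*0.768 + 0.8*0.232 = 0.384000 + 0.185600 = 0.569600
The attitude-control fault-present share is 0.8*0.232 = 0.185600.
Hence the posterior is 0.185600/0.569600 ≈ 0.3258.

P(attitude-control fault | telemetry dropout, ground-station outage) ≈ 0.3258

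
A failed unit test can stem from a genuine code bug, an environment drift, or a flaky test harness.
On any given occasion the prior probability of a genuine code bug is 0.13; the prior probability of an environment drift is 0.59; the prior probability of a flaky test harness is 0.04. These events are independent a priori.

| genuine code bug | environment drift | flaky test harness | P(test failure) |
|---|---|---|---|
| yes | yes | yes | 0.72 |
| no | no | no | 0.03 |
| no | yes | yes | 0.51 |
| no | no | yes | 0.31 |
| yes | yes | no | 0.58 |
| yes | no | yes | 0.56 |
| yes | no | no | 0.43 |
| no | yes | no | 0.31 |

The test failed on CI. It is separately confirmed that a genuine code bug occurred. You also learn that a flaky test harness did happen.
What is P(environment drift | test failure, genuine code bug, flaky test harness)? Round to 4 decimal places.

Sum P(test failure|·) weighted by the priors over both values of environment drift:
  P(test failure | genuine code bug, flaky test harness) = 0.56×0.41 + 0.72×0.59
        = 0.229600 + 0.424800 = 0.654400
Configurations with environment drift contribute 0.424800, so
  P(environment drift | test failure, genuine code bug, flaky test harness) = 0.424800 / 0.654400 ≈ 0.6491

P(environment drift | test failure, genuine code bug, flaky test harness) ≈ 0.6491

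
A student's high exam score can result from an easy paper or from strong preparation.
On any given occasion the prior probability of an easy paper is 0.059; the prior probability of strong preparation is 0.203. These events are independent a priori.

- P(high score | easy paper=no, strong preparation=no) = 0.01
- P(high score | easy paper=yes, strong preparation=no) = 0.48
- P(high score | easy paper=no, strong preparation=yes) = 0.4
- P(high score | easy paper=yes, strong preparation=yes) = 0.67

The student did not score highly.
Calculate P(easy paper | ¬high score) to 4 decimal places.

P(easy paper | ¬high score) ≈ 0.0321

Enumerate the 4 (easy paper, strong preparation) configurations and weight by the priors:
  P(¬high score) = 0.99·0.941·0.797 + 0.6·0.941·0.203 + 0.52·0.059·0.797 + 0.33·0.059·0.203
        = 0.742477 + 0.114614 + 0.024452 + 0.003952 = 0.885495
Configurations with easy paper contribute 0.028404, so
  P(easy paper | ¬high score) = 0.028404 / 0.885495 ≈ 0.0321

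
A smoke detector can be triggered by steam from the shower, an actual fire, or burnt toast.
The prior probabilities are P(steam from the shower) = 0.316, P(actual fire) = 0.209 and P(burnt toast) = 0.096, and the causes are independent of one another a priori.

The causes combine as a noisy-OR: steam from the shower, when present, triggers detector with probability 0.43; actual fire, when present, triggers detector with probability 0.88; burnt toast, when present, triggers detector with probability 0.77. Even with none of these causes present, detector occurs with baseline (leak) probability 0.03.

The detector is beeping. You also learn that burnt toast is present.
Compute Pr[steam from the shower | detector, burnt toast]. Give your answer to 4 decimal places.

Pr[steam from the shower | detector, burnt toast] ≈ 0.3361

Under noisy-OR, P(detector | causes) = 1 − (1−0.03)·∏(1−qᵢ) over the active causes.
By total probability over the 4 (steam from the shower, actual fire) configurations:
  P(detector | burnt toast) = 0.7769·0.684·0.791 + 0.973228·0.684·0.209 + 0.872833·0.316·0.791 + 0.98474·0.316·0.209
        = 0.420337 + 0.139129 + 0.218170 + 0.065036 = 0.842672
Keeping only the steam from the shower-present terms gives 0.283206, so
  P(steam from the shower | detector, burnt toast) = 0.283206 / 0.842672 ≈ 0.3361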